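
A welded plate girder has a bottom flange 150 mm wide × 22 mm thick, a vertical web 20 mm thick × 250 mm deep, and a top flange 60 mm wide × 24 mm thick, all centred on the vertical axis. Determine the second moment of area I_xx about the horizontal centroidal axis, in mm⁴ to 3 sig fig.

Split into non-overlapping primitives; take the origin at the lower-left of the bounding box.
Bottom plate: 150 × 22, A = 3 300 mm², y = 11 mm, Ī = 133 100 mm⁴.
Web plate: 20 × 250, A = 5 000 mm², y = 147 mm, Ī = 26 041 667 mm⁴.
Top plate: 60 × 24, A = 1 440 mm², y = 284 mm, Ī = 69 120 mm⁴.
Centroid: ȳ = ΣA·y / ΣA = 121.18 mm.
Transfer each piece to the horizontal centroidal axis using Ī + A·d² with d = y − 121.18:
  bottom plate: d = -110.18 mm → contributes +40 191 408 mm⁴
  web plate: d = 25.823 mm → contributes +29 375 909 mm⁴
  top plate: d = 162.82 mm → contributes +38 245 626 mm⁴
Total I = 107 812 943 mm⁴.

I_xx ≈ 1.08 × 10⁸ mm⁴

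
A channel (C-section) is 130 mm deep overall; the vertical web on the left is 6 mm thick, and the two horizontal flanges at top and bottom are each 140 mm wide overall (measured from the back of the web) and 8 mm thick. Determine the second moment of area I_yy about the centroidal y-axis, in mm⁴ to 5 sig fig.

I_yy ≈ 6.0129 × 10⁶ mm⁴

Break the section into simple shapes (no overlaps), measuring from the bottom-left corner of the bounding box.
Web: 6 × 130, A = 780 mm², x = 3 mm, Ī = 2 340 mm⁴.
Top flange (beyond web): 134 × 8, A = 1 072 mm², x = 73 mm, Ī = 1 604 069 mm⁴.
Bottom flange (beyond web): 134 × 8, A = 1 072 mm², x = 73 mm, Ī = 1 604 069 mm⁴.
Centroid: x̄ = ΣA·x / ΣA = 54.32695 mm.
Transfer each piece to the centroidal y-axis using Ī + A·d² with d = x − 54.32695:
  web: d = -51.32695 mm → contributes +2 057 215 mm⁴
  top flange (beyond web): d = 18.67305 mm → contributes +1 977 857 mm⁴
  bottom flange (beyond web): d = 18.67305 mm → contributes +1 977 857 mm⁴
Total I = 6 012 930 mm⁴.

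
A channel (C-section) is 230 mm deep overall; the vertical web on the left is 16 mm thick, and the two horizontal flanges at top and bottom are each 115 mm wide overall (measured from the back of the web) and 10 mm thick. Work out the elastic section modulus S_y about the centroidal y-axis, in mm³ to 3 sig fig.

S_y ≈ 6.85 × 10⁴ mm³

Treat the section as a set of non-overlapping primitives; coordinates are from the bounding-box lower-left.
Web: 16 × 230, A = 3 680 mm², x = 8 mm, Ī = 78 507 mm⁴.
Top flange (beyond web): 99 × 10, A = 990 mm², x = 65.5 mm, Ī = 808 583 mm⁴.
Bottom flange (beyond web): 99 × 10, A = 990 mm², x = 65.5 mm, Ī = 808 583 mm⁴.
Centroid: x̄ = ΣA·x / ΣA = 28.115 mm.
Transfer each piece to the centroidal y-axis using Ī + A·d² with d = x − 28.115:
  web: d = -20.115 mm → contributes +1 567 460 mm⁴
  top flange (beyond web): d = 37.385 mm → contributes +2 192 256 mm⁴
  bottom flange (beyond web): d = 37.385 mm → contributes +2 192 256 mm⁴
Total I = 5 951 972 mm⁴.
Extreme fibre distance c = 86.885 mm; S = I/c = 68 504 mm³.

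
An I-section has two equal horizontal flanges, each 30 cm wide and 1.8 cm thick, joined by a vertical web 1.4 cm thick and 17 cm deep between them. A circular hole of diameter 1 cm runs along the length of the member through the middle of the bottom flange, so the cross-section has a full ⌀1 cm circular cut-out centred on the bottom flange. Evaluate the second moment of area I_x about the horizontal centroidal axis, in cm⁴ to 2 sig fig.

I_x ≈ 1.0 × 10⁴ cm⁴

Decompose the section into non-overlapping parts with the origin at the bottom-left of its bounding rectangle.
Bottom flange: 30 × 1.8, A = 54 cm², y = 0.9 cm, Ī = 14.58 cm⁴.
Web: 1.4 × 17, A = 23.8 cm², y = 10.3 cm, Ī = 573.2 cm⁴.
Top flange: 30 × 1.8, A = 54 cm², y = 19.7 cm, Ī = 14.58 cm⁴.
Hole (subtracted): ⌀1, A = 0.7854 cm², y = 0.9 cm, Ī = 0.04909 cm⁴.
Centroid: ȳ = ΣA·y / ΣA = 10.36 cm.
Transfer each piece to the horizontal centroidal axis using Ī + A·d² with d = y − 10.36:
  bottom flange: d = -9.456 cm → contributes +4 843 cm⁴
  web: d = -0.05635 cm → contributes +573.3 cm⁴
  top flange: d = 9.344 cm → contributes +4 729 cm⁴
  hole: d = -9.456 cm → contributes −70.28 cm⁴
Total I = 10 075 cm⁴.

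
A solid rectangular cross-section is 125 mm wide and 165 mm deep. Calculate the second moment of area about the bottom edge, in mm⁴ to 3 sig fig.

I_base ≈ 1.87 × 10⁸ mm⁴

The section: 125 × 165, A = 20 625 mm², y = 82.5 mm, Ī = 46 792 969 mm⁴.
Transfer it to a horizontal axis along the bottom face using Ī + A·d² with d = y − 0:
  the section: d = 82.5 mm → contributes +187 171 875 mm⁴
Total I = 187 171 875 mm⁴.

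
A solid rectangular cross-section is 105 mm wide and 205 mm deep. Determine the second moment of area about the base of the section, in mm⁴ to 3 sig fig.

I_base ≈ 3.02 × 10⁸ mm⁴

The section: 105 × 205, A = 21 525 mm², y = 102.5 mm, Ī = 75 382 344 mm⁴.
Transfer it to a horizontal axis along the bottom face using Ī + A·d² with d = y − 0:
  the section: d = 102.5 mm → contributes +301 529 375 mm⁴
Total I = 301 529 375 mm⁴.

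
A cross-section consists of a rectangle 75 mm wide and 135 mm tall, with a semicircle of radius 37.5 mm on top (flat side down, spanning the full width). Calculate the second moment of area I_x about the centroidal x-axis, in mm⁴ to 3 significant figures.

I_x ≈ 2.82 × 10⁷ mm⁴

Decompose the section into non-overlapping parts with the origin at the bottom-left of its bounding rectangle.
Rectangular body: 75 × 135, A = 10 125 mm², y = 67.5 mm, Ī = 15 377 344 mm⁴.
Semicircular cap: semicircle r = 37.5, A = 2208.9 mm², y = 150.92 mm, Ī = 217 049 mm⁴.
Centroid: ȳ = ΣA·y / ΣA = 82.439 mm.
Transfer each piece to the centroidal x-axis using Ī + A·d² with d = y − 82.439:
  rectangular body: d = -14.939 mm → contributes +17 637 041 mm⁴
  semicircular cap: d = 68.476 mm → contributes +10 574 736 mm⁴
Total I = 28 211 777 mm⁴.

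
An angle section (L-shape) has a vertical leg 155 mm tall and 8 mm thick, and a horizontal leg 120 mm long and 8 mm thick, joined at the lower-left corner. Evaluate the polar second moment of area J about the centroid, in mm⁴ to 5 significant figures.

Treat the section as a set of non-overlapping primitives; coordinates are from the bounding-box lower-left.
Vertical leg: 8 × 155, A = 1 240 mm², y = 77.5 mm, Ī = 2 482 583 mm⁴.
Horizontal leg (remainder): 112 × 8, A = 896 mm², y = 4 mm, Ī = 4778.667 mm⁴.
Centroid: ȳ = ΣA·y / ΣA = 46.66854 mm.
Transfer each piece to the centroidal x-axis using Ī + A·d² with d = y − 46.66854:
  vertical leg: d = 30.83146 mm → contributes +3 661 301 mm⁴
  horizontal leg (remainder): d = -42.66854 mm → contributes +1 636 040 mm⁴
Total I = 5 297 341 mm⁴.
For the y-axis: x̄ = 29.16854 mm.
Repeating about the centroidal y-axis gives I_y = 2 815 771 mm⁴.
Polar second moment: J = I_x + I_y = 8 113 113 mm⁴.

J ≈ 8.1131 × 10⁶ mm⁴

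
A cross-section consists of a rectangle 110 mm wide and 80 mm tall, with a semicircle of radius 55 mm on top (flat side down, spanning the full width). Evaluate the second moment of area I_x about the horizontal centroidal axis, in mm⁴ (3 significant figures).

I_x ≈ 1.81 × 10⁷ mm⁴

Decompose the section into non-overlapping parts with the origin at the bottom-left of its bounding rectangle.
Rectangular body: 110 × 80, A = 8 800 mm², y = 40 mm, Ī = 4 693 333 mm⁴.
Semicircular cap: semicircle r = 55, A = 4751.7 mm², y = 103.34 mm, Ī = 1 004 345 mm⁴.
Centroid: ȳ = ΣA·y / ΣA = 62.21 mm.
Transfer each piece to the horizontal centroidal axis using Ī + A·d² with d = y − 62.21:
  rectangular body: d = -22.21 mm → contributes +9 034 253 mm⁴
  semicircular cap: d = 41.133 mm → contributes +9 043 662 mm⁴
Total I = 18 077 915 mm⁴.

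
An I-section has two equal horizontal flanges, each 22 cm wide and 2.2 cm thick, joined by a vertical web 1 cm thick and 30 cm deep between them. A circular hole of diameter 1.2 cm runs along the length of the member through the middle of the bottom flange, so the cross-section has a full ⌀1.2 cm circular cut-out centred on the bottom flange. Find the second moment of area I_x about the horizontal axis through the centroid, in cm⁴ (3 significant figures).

I_x ≈ 2.71 × 10⁴ cm⁴

Decompose the section into non-overlapping parts with the origin at the bottom-left of its bounding rectangle.
Bottom flange: 22 × 2.2, A = 48.4 cm², y = 1.1 cm, Ī = 19.521 cm⁴.
Web: 1 × 30, A = 30 cm², y = 17.2 cm, Ī = 2 250 cm⁴.
Top flange: 22 × 2.2, A = 48.4 cm², y = 33.3 cm, Ī = 19.521 cm⁴.
Hole (subtracted): ⌀1.2, A = 1.131 cm², y = 1.1 cm, Ī = 0.10179 cm⁴.
Centroid: ȳ = ΣA·y / ΣA = 17.345 cm.
Transfer each piece to the horizontal axis through the centroid using Ī + A·d² with d = y − 17.345:
  bottom flange: d = -16.245 cm → contributes +12 792 cm⁴
  web: d = -0.14489 cm → contributes +2250.6 cm⁴
  top flange: d = 15.955 cm → contributes +12 340 cm⁴
  hole: d = -16.245 cm → contributes −298.56 cm⁴
Total I = 27 085 cm⁴.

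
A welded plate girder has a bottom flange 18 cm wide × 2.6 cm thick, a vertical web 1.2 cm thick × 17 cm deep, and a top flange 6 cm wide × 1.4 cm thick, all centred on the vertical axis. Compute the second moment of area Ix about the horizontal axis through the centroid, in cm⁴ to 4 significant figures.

Decompose the section into non-overlapping parts with the origin at the bottom-left of its bounding rectangle.
Bottom plate: 18 × 2.6, A = 46.8 cm², y = 1.3 cm, Ī = 26.364 cm⁴.
Web plate: 1.2 × 17, A = 20.4 cm², y = 11.1 cm, Ī = 491.3 cm⁴.
Top plate: 6 × 1.4, A = 8.4 cm², y = 20.3 cm, Ī = 1.372 cm⁴.
Centroid: ȳ = ΣA·y / ΣA = 6.05556 cm.
Transfer each piece to the horizontal axis through the centroid using Ī + A·d² with d = y − 6.05556:
  bottom plate: d = -4.75556 cm → contributes +1084.76 cm⁴
  web plate: d = 5.04444 cm → contributes +1010.41 cm⁴
  top plate: d = 14.2444 cm → contributes +1705.77 cm⁴
Total I = 3800.93 cm⁴.

Ix ≈ 3801 cm⁴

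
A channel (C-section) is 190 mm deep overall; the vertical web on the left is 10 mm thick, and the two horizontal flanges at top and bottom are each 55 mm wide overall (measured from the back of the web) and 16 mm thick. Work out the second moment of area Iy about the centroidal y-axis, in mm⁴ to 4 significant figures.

Split into non-overlapping primitives; take the origin at the lower-left of the bounding box.
Web: 10 × 190, A = 1 900 mm², x = 5 mm, Ī = 15833.3 mm⁴.
Top flange (beyond web): 45 × 16, A = 720 mm², x = 32.5 mm, Ī = 121 500 mm⁴.
Bottom flange (beyond web): 45 × 16, A = 720 mm², x = 32.5 mm, Ī = 121 500 mm⁴.
Centroid: x̄ = ΣA·x / ΣA = 16.8563 mm.
Transfer each piece to the centroidal y-axis using Ī + A·d² with d = x − 16.8563:
  web: d = -11.8563 mm → contributes +282 919 mm⁴
  top flange (beyond web): d = 15.6437 mm → contributes +297 703 mm⁴
  bottom flange (beyond web): d = 15.6437 mm → contributes +297 703 mm⁴
Total I = 878 324 mm⁴.

Iy ≈ 8.783 × 10⁵ mm⁴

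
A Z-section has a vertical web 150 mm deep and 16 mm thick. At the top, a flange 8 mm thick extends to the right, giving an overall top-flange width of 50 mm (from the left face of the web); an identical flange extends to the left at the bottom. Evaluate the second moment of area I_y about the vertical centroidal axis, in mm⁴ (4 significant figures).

I_y ≈ 4.436 × 10⁵ mm⁴

Treat the section as a set of non-overlapping primitives; coordinates are from the bounding-box lower-left.
Web: 16 × 150, A = 2 400 mm², x = 42 mm, Ī = 51 200 mm⁴.
Top flange (beyond web): 34 × 8, A = 272 mm², x = 67 mm, Ī = 26202.7 mm⁴.
Bottom flange (beyond web): 34 × 8, A = 272 mm², x = 17 mm, Ī = 26202.7 mm⁴.
Centroid: x̄ = ΣA·x / ΣA = 42 mm.
Transfer each piece to the vertical centroidal axis using Ī + A·d² with d = x − 42:
  web: d = 0 mm → contributes +51 200 mm⁴
  top flange (beyond web): d = 25 mm → contributes +196 203 mm⁴
  bottom flange (beyond web): d = -25 mm → contributes +196 203 mm⁴
Total I = 443 605 mm⁴.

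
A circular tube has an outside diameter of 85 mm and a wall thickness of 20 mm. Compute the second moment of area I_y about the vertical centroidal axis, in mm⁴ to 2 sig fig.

I_y ≈ 2.4 × 10⁶ mm⁴

Treat the section as a set of non-overlapping primitives; coordinates are from the bounding-box lower-left.
Outer circle: ⌀85, A = 5 675 mm², x = 42.5 mm, Ī = 2 562 392 mm⁴.
Bore (subtracted): ⌀45, A = 1 590 mm², x = 42.5 mm, Ī = 201 289 mm⁴.
By symmetry the centroid is at mid-width, x̄ = 42.5 mm.
All pieces are centred on the vertical centroidal axis, so I = ΣĪ (holes subtracted) = 2 361 103 mm⁴.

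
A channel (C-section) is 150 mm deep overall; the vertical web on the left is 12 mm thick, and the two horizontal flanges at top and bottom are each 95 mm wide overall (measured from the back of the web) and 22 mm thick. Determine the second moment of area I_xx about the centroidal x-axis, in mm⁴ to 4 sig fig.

Treat the section as a set of non-overlapping primitives; coordinates are from the bounding-box lower-left.
Web: 12 × 150, A = 1 800 mm², y = 75 mm, Ī = 3 375 000 mm⁴.
Top flange (beyond web): 83 × 22, A = 1 826 mm², y = 139 mm, Ī = 73648.7 mm⁴.
Bottom flange (beyond web): 83 × 22, A = 1 826 mm², y = 11 mm, Ī = 73648.7 mm⁴.
By symmetry the centroid is at mid-height, ȳ = 75 mm.
Transfer each piece to the centroidal x-axis using Ī + A·d² with d = y − 75:
  web: d = 0 mm → contributes +3 375 000 mm⁴
  top flange (beyond web): d = 64 mm → contributes +7 552 945 mm⁴
  bottom flange (beyond web): d = -64 mm → contributes +7 552 945 mm⁴
Total I = 18 480 889 mm⁴.

I_xx ≈ 1.848 × 10⁷ mm⁴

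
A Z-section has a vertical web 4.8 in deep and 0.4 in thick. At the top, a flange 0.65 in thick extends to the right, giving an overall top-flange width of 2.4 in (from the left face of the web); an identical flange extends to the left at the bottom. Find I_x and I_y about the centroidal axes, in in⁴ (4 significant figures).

Break the section into simple shapes (no overlaps), measuring from the bottom-left corner of the bounding box.
Web: 0.4 × 4.8, A = 1.92 in², y = 2.4 in, Ī = 3.6864 in⁴.
Top flange (beyond web): 2 × 0.65, A = 1.3 in², y = 4.475 in, Ī = 0.0457708 in⁴.
Bottom flange (beyond web): 2 × 0.65, A = 1.3 in², y = 0.325 in, Ī = 0.0457708 in⁴.
Centroid: ȳ = ΣA·y / ΣA = 2.4 in.
Transfer each piece to the centroidal x-axis using Ī + A·d² with d = y − 2.4:
  web: d = 0 in → contributes +3.6864 in⁴
  top flange (beyond web): d = 2.075 in → contributes +5.64308 in⁴
  bottom flange (beyond web): d = -2.075 in → contributes +5.64308 in⁴
Total I = 14.9726 in⁴.
For the y-axis: x̄ = 2.2 in.
Repeating about the centroidal y-axis gives I_y = 4.63627 in⁴.

I_x ≈ 14.97 in⁴, I_y ≈ 4.636 in⁴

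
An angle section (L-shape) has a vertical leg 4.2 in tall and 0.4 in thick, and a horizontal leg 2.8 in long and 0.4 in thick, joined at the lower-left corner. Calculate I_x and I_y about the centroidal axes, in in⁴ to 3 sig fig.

Decompose the section into non-overlapping parts with the origin at the bottom-left of its bounding rectangle.
Vertical leg: 0.4 × 4.2, A = 1.68 in², y = 2.1 in, Ī = 2.4696 in⁴.
Horizontal leg (remainder): 2.4 × 0.4, A = 0.96 in², y = 0.2 in, Ī = 0.0128 in⁴.
Centroid: ȳ = ΣA·y / ΣA = 1.4091 in.
Transfer each piece to the centroidal x-axis using Ī + A·d² with d = y − 1.4091:
  vertical leg: d = 0.69091 in → contributes +3.2716 in⁴
  horizontal leg (remainder): d = -1.2091 in → contributes +1.4162 in⁴
Total I = 4.6878 in⁴.
For the y-axis: x̄ = 0.70909 in.
Repeating about the centroidal y-axis gives I_y = 1.6806 in⁴.

I_x ≈ 4.69 in⁴, I_y ≈ 1.68 in⁴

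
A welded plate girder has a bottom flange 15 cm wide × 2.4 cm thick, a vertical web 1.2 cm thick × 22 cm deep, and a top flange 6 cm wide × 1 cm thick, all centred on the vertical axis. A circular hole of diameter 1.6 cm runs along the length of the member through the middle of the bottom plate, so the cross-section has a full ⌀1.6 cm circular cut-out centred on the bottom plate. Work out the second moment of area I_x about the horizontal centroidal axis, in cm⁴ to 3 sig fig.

I_x ≈ 5130 cm⁴

Break the section into simple shapes (no overlaps), measuring from the bottom-left corner of the bounding box.
Bottom plate: 15 × 2.4, A = 36 cm², y = 1.2 cm, Ī = 17.28 cm⁴.
Web plate: 1.2 × 22, A = 26.4 cm², y = 13.4 cm, Ī = 1064.8 cm⁴.
Top plate: 6 × 1, A = 6 cm², y = 24.9 cm, Ī = 0.5 cm⁴.
Hole (subtracted): ⌀1.6, A = 2.0106 cm², y = 1.2 cm, Ī = 0.3217 cm⁴.
Centroid: ȳ = ΣA·y / ΣA = 8.1933 cm.
Transfer each piece to the horizontal centroidal axis using Ī + A·d² with d = y − 8.1933:
  bottom plate: d = -6.9933 cm → contributes +1777.9 cm⁴
  web plate: d = 5.2067 cm → contributes +1780.5 cm⁴
  top plate: d = 16.707 cm → contributes +1675.2 cm⁴
  hole: d = -6.9933 cm → contributes −98.653 cm⁴
Total I = 5134.9 cm⁴.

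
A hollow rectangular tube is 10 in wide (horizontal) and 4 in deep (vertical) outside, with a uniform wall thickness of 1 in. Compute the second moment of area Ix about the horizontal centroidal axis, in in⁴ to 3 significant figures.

Treat the section as a set of non-overlapping primitives; coordinates are from the bounding-box lower-left.
Outer rectangle: 10 × 4, A = 40 in², y = 2 in, Ī = 53.333 in⁴.
Inner void (subtracted): 8 × 2, A = 16 in², y = 2 in, Ī = 5.3333 in⁴.
By symmetry the centroid is at mid-height, ȳ = 2 in.
All pieces are centred on the horizontal centroidal axis, so I = ΣĪ (holes subtracted) = 48 in⁴.

Ix ≈ 48.0 in⁴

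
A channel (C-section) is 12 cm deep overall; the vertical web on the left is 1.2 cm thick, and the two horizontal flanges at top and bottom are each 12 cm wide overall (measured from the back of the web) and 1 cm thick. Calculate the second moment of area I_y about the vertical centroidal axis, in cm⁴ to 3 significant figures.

I_y ≈ 523 cm⁴

Split into non-overlapping primitives; take the origin at the lower-left of the bounding box.
Web: 1.2 × 12, A = 14.4 cm², x = 0.6 cm, Ī = 1.728 cm⁴.
Top flange (beyond web): 10.8 × 1, A = 10.8 cm², x = 6.6 cm, Ī = 104.98 cm⁴.
Bottom flange (beyond web): 10.8 × 1, A = 10.8 cm², x = 6.6 cm, Ī = 104.98 cm⁴.
Centroid: x̄ = ΣA·x / ΣA = 4.2 cm.
Transfer each piece to the vertical centroidal axis using Ī + A·d² with d = x − 4.2:
  web: d = -3.6 cm → contributes +188.35 cm⁴
  top flange (beyond web): d = 2.4 cm → contributes +167.18 cm⁴
  bottom flange (beyond web): d = 2.4 cm → contributes +167.18 cm⁴
Total I = 522.72 cm⁴.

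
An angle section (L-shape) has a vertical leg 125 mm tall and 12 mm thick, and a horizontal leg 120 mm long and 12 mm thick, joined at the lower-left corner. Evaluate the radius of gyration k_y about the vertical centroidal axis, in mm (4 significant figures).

Break the section into simple shapes (no overlaps), measuring from the bottom-left corner of the bounding box.
Vertical leg: 12 × 125, A = 1 500 mm², x = 6 mm, Ī = 18 000 mm⁴.
Horizontal leg (remainder): 108 × 12, A = 1 296 mm², x = 66 mm, Ī = 1 259 712 mm⁴.
Centroid: x̄ = ΣA·x / ΣA = 33.8112 mm.
Transfer each piece to the vertical centroidal axis using Ī + A·d² with d = x − 33.8112:
  vertical leg: d = -27.8112 mm → contributes +1 178 191 mm⁴
  horizontal leg (remainder): d = 32.1888 mm → contributes +2 602 525 mm⁴
Total I = 3 780 716 mm⁴.
Radius of gyration: k = √(I/A) = √(3 780 716 / 2 796) = 36.7721 mm.

k_y ≈ 36.77 mm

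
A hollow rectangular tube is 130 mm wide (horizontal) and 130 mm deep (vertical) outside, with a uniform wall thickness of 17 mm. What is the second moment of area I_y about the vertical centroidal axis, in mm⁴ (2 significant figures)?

Treat the section as a set of non-overlapping primitives; coordinates are from the bounding-box lower-left.
Outer rectangle: 130 × 130, A = 16 900 mm², x = 65 mm, Ī = 23 800 833 mm⁴.
Inner void (subtracted): 96 × 96, A = 9 216 mm², x = 65 mm, Ī = 7 077 888 mm⁴.
By symmetry the centroid is at mid-width, x̄ = 65 mm.
All pieces are centred on the vertical centroidal axis, so I = ΣĪ (holes subtracted) = 16 722 945 mm⁴.

I_y ≈ 1.7 × 10⁷ mm⁴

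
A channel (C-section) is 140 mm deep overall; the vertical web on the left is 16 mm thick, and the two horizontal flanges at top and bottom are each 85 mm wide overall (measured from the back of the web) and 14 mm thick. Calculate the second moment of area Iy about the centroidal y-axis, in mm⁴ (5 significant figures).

Decompose the section into non-overlapping parts with the origin at the bottom-left of its bounding rectangle.
Web: 16 × 140, A = 2 240 mm², x = 8 mm, Ī = 47786.67 mm⁴.
Top flange (beyond web): 69 × 14, A = 966 mm², x = 50.5 mm, Ī = 383260.5 mm⁴.
Bottom flange (beyond web): 69 × 14, A = 966 mm², x = 50.5 mm, Ī = 383260.5 mm⁴.
Centroid: x̄ = ΣA·x / ΣA = 27.68121 mm.
Transfer each piece to the centroidal y-axis using Ī + A·d² with d = x − 27.68121:
  web: d = -19.68121 mm → contributes +915450.6 mm⁴
  top flange (beyond web): d = 22.81879 mm → contributes +886254.1 mm⁴
  bottom flange (beyond web): d = 22.81879 mm → contributes +886254.1 mm⁴
Total I = 2 687 959 mm⁴.

Iy ≈ 2.6880 × 10⁶ mm⁴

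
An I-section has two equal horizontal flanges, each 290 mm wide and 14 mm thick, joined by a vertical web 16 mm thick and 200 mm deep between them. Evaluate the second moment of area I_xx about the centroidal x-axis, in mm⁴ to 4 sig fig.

I_xx ≈ 1.038 × 10⁸ mm⁴

Treat the section as a set of non-overlapping primitives; coordinates are from the bounding-box lower-left.
Bottom flange: 290 × 14, A = 4 060 mm², y = 7 mm, Ī = 66313.3 mm⁴.
Web: 16 × 200, A = 3 200 mm², y = 114 mm, Ī = 10 666 667 mm⁴.
Top flange: 290 × 14, A = 4 060 mm², y = 221 mm, Ī = 66313.3 mm⁴.
By symmetry the centroid is at mid-height, ȳ = 114 mm.
Transfer each piece to the centroidal x-axis using Ī + A·d² with d = y − 114:
  bottom flange: d = -107 mm → contributes +46 549 253 mm⁴
  web: d = 0 mm → contributes +10 666 667 mm⁴
  top flange: d = 107 mm → contributes +46 549 253 mm⁴
Total I = 103 765 173 mm⁴.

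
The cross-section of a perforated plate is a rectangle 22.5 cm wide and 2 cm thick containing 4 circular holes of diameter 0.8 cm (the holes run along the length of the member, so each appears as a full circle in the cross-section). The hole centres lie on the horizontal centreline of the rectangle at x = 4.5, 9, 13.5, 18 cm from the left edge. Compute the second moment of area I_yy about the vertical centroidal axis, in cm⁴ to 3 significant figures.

I_yy ≈ 1850 cm⁴

Treat the section as a set of non-overlapping primitives; coordinates are from the bounding-box lower-left.
Plate: 22.5 × 2, A = 45 cm², x = 11.25 cm, Ī = 1898.4 cm⁴.
Hole 1 (subtracted): ⌀0.8, A = 0.50265 cm², x = 4.5 cm, Ī = 0.020106 cm⁴.
Hole 2 (subtracted): ⌀0.8, A = 0.50265 cm², x = 9 cm, Ī = 0.020106 cm⁴.
Hole 3 (subtracted): ⌀0.8, A = 0.50265 cm², x = 13.5 cm, Ī = 0.020106 cm⁴.
Hole 4 (subtracted): ⌀0.8, A = 0.50265 cm², x = 18 cm, Ī = 0.020106 cm⁴.
By symmetry the centroid is at mid-width, x̄ = 11.25 cm.
Transfer each piece to the vertical centroidal axis using Ī + A·d² with d = x − 11.25:
  plate: d = 0 cm → contributes +1898.4 cm⁴
  hole 1: d = -6.75 cm → contributes −22.922 cm⁴
  hole 2: d = -2.25 cm → contributes −2.5648 cm⁴
  hole 3: d = 2.25 cm → contributes −2.5648 cm⁴
  hole 4: d = 6.75 cm → contributes −22.922 cm⁴
Total I = 1847.5 cm⁴.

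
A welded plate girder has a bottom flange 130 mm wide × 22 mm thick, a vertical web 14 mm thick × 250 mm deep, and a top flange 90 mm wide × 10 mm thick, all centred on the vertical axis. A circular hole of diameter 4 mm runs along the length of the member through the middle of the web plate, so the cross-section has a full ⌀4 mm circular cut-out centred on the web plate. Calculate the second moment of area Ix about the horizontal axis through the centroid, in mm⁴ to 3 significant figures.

Treat the section as a set of non-overlapping primitives; coordinates are from the bounding-box lower-left.
Bottom plate: 130 × 22, A = 2 860 mm², y = 11 mm, Ī = 115 353 mm⁴.
Web plate: 14 × 250, A = 3 500 mm², y = 147 mm, Ī = 18 229 167 mm⁴.
Top plate: 90 × 10, A = 900 mm², y = 277 mm, Ī = 7 500 mm⁴.
Hole (subtracted): ⌀4, A = 12.566 mm², y = 147 mm, Ī = 12.566 mm⁴.
Centroid: ȳ = ΣA·y / ΣA = 109.47 mm.
Transfer each piece to the horizontal axis through the centroid using Ī + A·d² with d = y − 109.47:
  bottom plate: d = -98.475 mm → contributes +27 849 700 mm⁴
  web plate: d = 37.525 mm → contributes +23 157 608 mm⁴
  top plate: d = 167.53 mm → contributes +25 265 665 mm⁴
  hole: d = 37.525 mm → contributes −17 708 mm⁴
Total I = 76 255 266 mm⁴.

Ix ≈ 7.63 × 10⁷ mm⁴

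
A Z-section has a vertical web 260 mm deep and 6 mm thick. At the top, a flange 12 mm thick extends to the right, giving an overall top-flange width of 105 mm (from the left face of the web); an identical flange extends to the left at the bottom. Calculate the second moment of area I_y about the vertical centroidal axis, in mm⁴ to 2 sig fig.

I_y ≈ 8.5 × 10⁶ mm⁴

Treat the section as a set of non-overlapping primitives; coordinates are from the bounding-box lower-left.
Web: 6 × 260, A = 1 560 mm², x = 102 mm, Ī = 4 680 mm⁴.
Top flange (beyond web): 99 × 12, A = 1 188 mm², x = 154.5 mm, Ī = 970 299 mm⁴.
Bottom flange (beyond web): 99 × 12, A = 1 188 mm², x = 49.5 mm, Ī = 970 299 mm⁴.
Centroid: x̄ = ΣA·x / ΣA = 102 mm.
Transfer each piece to the vertical centroidal axis using Ī + A·d² with d = x − 102:
  web: d = 0 mm → contributes +4 680 mm⁴
  top flange (beyond web): d = 52.5 mm → contributes +4 244 724 mm⁴
  bottom flange (beyond web): d = -52.5 mm → contributes +4 244 724 mm⁴
Total I = 8 494 128 mm⁴.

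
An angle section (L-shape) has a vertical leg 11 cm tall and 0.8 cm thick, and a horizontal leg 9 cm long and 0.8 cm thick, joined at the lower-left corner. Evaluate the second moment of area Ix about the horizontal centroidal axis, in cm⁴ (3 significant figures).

Ix ≈ 187 cm⁴

Treat the section as a set of non-overlapping primitives; coordinates are from the bounding-box lower-left.
Vertical leg: 0.8 × 11, A = 8.8 cm², y = 5.5 cm, Ī = 88.733 cm⁴.
Horizontal leg (remainder): 8.2 × 0.8, A = 6.56 cm², y = 0.4 cm, Ī = 0.34987 cm⁴.
Centroid: ȳ = ΣA·y / ΣA = 3.3219 cm.
Transfer each piece to the horizontal centroidal axis using Ī + A·d² with d = y − 3.3219:
  vertical leg: d = 2.1781 cm → contributes +130.48 cm⁴
  horizontal leg (remainder): d = -2.9219 cm → contributes +56.355 cm⁴
Total I = 186.84 cm⁴.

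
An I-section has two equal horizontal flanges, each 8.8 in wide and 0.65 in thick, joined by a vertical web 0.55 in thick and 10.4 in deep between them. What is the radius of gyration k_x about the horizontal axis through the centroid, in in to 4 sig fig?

Split into non-overlapping primitives; take the origin at the lower-left of the bounding box.
Bottom flange: 8.8 × 0.65, A = 5.72 in², y = 0.325 in, Ī = 0.201392 in⁴.
Web: 0.55 × 10.4, A = 5.72 in², y = 5.85 in, Ī = 51.5563 in⁴.
Top flange: 8.8 × 0.65, A = 5.72 in², y = 11.375 in, Ī = 0.201392 in⁴.
By symmetry the centroid is at mid-height, ȳ = 5.85 in.
Transfer each piece to the horizontal axis through the centroid using Ī + A·d² with d = y − 5.85:
  bottom flange: d = -5.525 in → contributes +174.808 in⁴
  web: d = 0 in → contributes +51.5563 in⁴
  top flange: d = 5.525 in → contributes +174.808 in⁴
Total I = 401.172 in⁴.
Radius of gyration: k = √(I/A) = √(401.172 / 17.16) = 4.83511 in.

k_x ≈ 4.835 in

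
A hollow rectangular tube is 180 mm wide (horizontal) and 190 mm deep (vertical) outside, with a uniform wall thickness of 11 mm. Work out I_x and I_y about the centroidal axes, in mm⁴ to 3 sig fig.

Decompose the section into non-overlapping parts with the origin at the bottom-left of its bounding rectangle.
Outer rectangle: 180 × 190, A = 34 200 mm², y = 95 mm, Ī = 102 885 000 mm⁴.
Inner void (subtracted): 158 × 168, A = 26 544 mm², y = 95 mm, Ī = 62 431 488 mm⁴.
By symmetry the centroid is at mid-height, ȳ = 95 mm.
All pieces are centred on the centroidal x-axis, so I = ΣĪ (holes subtracted) = 40 453 512 mm⁴.
Repeating about the centroidal y-axis gives I_y = 37 119 632 mm⁴.

I_x ≈ 4.05 × 10⁷ mm⁴, I_y ≈ 3.71 × 10⁷ mm⁴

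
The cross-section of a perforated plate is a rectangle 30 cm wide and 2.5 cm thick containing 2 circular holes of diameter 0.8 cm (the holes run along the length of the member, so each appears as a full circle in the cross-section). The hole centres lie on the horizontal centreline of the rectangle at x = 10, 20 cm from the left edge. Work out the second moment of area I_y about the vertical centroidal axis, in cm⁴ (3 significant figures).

Treat the section as a set of non-overlapping primitives; coordinates are from the bounding-box lower-left.
Plate: 30 × 2.5, A = 75 cm², x = 15 cm, Ī = 5 625 cm⁴.
Hole 1 (subtracted): ⌀0.8, A = 0.50265 cm², x = 10 cm, Ī = 0.020106 cm⁴.
Hole 2 (subtracted): ⌀0.8, A = 0.50265 cm², x = 20 cm, Ī = 0.020106 cm⁴.
By symmetry the centroid is at mid-width, x̄ = 15 cm.
Transfer each piece to the vertical centroidal axis using Ī + A·d² with d = x − 15:
  plate: d = 0 cm → contributes +5 625 cm⁴
  hole 1: d = -5 cm → contributes −12.586 cm⁴
  hole 2: d = 5 cm → contributes −12.586 cm⁴
Total I = 5599.8 cm⁴.

I_y ≈ 5600 cm⁴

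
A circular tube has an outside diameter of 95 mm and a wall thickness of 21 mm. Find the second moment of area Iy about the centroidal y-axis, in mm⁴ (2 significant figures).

Iy ≈ 3.6 × 10⁶ mm⁴

Decompose the section into non-overlapping parts with the origin at the bottom-left of its bounding rectangle.
Outer circle: ⌀95, A = 7 088 mm², x = 47.5 mm, Ī = 3 998 198 mm⁴.
Bore (subtracted): ⌀53, A = 2 206 mm², x = 47.5 mm, Ī = 387 323 mm⁴.
By symmetry the centroid is at mid-width, x̄ = 47.5 mm.
All pieces are centred on the centroidal y-axis, so I = ΣĪ (holes subtracted) = 3 610 875 mm⁴.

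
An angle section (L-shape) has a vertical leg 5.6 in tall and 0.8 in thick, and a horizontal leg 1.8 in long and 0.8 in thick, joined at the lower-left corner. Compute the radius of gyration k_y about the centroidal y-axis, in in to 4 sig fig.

k_y ≈ 0.4025 in

Treat the section as a set of non-overlapping primitives; coordinates are from the bounding-box lower-left.
Vertical leg: 0.8 × 5.6, A = 4.48 in², x = 0.4 in, Ī = 0.238933 in⁴.
Horizontal leg (remainder): 1 × 0.8, A = 0.8 in², x = 1.3 in, Ī = 0.0666667 in⁴.
Centroid: x̄ = ΣA·x / ΣA = 0.536364 in.
Transfer each piece to the centroidal y-axis using Ī + A·d² with d = x − 0.536364:
  vertical leg: d = -0.136364 in → contributes +0.322239 in⁴
  horizontal leg (remainder): d = 0.763636 in → contributes +0.533179 in⁴
Total I = 0.855418 in⁴.
Radius of gyration: k = √(I/A) = √(0.855418 / 5.28) = 0.402506 in.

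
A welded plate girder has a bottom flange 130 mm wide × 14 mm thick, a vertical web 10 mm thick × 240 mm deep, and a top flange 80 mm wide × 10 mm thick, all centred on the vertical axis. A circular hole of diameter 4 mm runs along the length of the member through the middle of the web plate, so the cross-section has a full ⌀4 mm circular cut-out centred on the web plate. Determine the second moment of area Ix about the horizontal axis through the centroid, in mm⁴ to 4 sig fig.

Treat the section as a set of non-overlapping primitives; coordinates are from the bounding-box lower-left.
Bottom plate: 130 × 14, A = 1 820 mm², y = 7 mm, Ī = 29726.7 mm⁴.
Web plate: 10 × 240, A = 2 400 mm², y = 134 mm, Ī = 11 520 000 mm⁴.
Top plate: 80 × 10, A = 800 mm², y = 259 mm, Ī = 6666.67 mm⁴.
Hole (subtracted): ⌀4, A = 12.5664 mm², y = 134 mm, Ī = 12.5664 mm⁴.
Centroid: ȳ = ΣA·y / ΣA = 107.811 mm.
Transfer each piece to the horizontal axis through the centroid using Ī + A·d² with d = y − 107.811:
  bottom plate: d = -100.811 mm → contributes +18 526 104 mm⁴
  web plate: d = 26.1891 mm → contributes +13 166 081 mm⁴
  top plate: d = 151.189 mm → contributes +18 293 173 mm⁴
  hole: d = 26.1891 mm → contributes −8631.43 mm⁴
Total I = 49 976 727 mm⁴.

Ix ≈ 4.998 × 10⁷ mm⁴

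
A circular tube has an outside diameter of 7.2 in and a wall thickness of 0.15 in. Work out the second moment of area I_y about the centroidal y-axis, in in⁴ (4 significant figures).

Break the section into simple shapes (no overlaps), measuring from the bottom-left corner of the bounding box.
Outer circle: ⌀7.2, A = 40.715 in², x = 3.6 in, Ī = 131.917 in⁴.
Bore (subtracted): ⌀6.9, A = 37.3928 in², x = 3.6 in, Ī = 111.267 in⁴.
By symmetry the centroid is at mid-width, x̄ = 3.6 in.
All pieces are centred on the centroidal y-axis, so I = ΣĪ (holes subtracted) = 20.6498 in⁴.

I_y ≈ 20.65 in⁴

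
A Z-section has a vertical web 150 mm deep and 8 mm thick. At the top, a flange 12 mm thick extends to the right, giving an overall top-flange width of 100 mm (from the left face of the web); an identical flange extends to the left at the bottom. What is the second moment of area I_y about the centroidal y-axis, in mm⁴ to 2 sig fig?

I_y ≈ 7.1 × 10⁶ mm⁴

Break the section into simple shapes (no overlaps), measuring from the bottom-left corner of the bounding box.
Web: 8 × 150, A = 1 200 mm², x = 96 mm, Ī = 6 400 mm⁴.
Top flange (beyond web): 92 × 12, A = 1 104 mm², x = 146 mm, Ī = 778 688 mm⁴.
Bottom flange (beyond web): 92 × 12, A = 1 104 mm², x = 46 mm, Ī = 778 688 mm⁴.
Centroid: x̄ = ΣA·x / ΣA = 96 mm.
Transfer each piece to the centroidal y-axis using Ī + A·d² with d = x − 96:
  web: d = 0 mm → contributes +6 400 mm⁴
  top flange (beyond web): d = 50 mm → contributes +3 538 688 mm⁴
  bottom flange (beyond web): d = -50 mm → contributes +3 538 688 mm⁴
Total I = 7 083 776 mm⁴.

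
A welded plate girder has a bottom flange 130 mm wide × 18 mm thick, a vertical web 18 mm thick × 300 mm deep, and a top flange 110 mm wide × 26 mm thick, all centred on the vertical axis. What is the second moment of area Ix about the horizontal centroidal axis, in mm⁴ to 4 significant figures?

Ix ≈ 1.750 × 10⁸ mm⁴

Split into non-overlapping primitives; take the origin at the lower-left of the bounding box.
Bottom plate: 130 × 18, A = 2 340 mm², y = 9 mm, Ī = 63 180 mm⁴.
Web plate: 18 × 300, A = 5 400 mm², y = 168 mm, Ī = 40 500 000 mm⁴.
Top plate: 110 × 26, A = 2 860 mm², y = 331 mm, Ī = 161 113 mm⁴.
Centroid: ȳ = ΣA·y / ΣA = 176.879 mm.
Transfer each piece to the horizontal centroidal axis using Ī + A·d² with d = y − 176.879:
  bottom plate: d = -167.879 mm → contributes +66 012 432 mm⁴
  web plate: d = -8.87925 mm → contributes +40 925 741 mm⁴
  top plate: d = 154.121 mm → contributes +68 095 285 mm⁴
Total I = 175 033 459 mm⁴.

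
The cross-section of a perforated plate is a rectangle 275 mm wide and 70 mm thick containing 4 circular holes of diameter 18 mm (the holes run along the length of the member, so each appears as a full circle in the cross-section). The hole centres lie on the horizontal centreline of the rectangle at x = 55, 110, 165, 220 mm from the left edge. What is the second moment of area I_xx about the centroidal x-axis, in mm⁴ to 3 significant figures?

I_xx ≈ 7.84 × 10⁶ mm⁴

Split into non-overlapping primitives; take the origin at the lower-left of the bounding box.
Plate: 275 × 70, A = 19 250 mm², y = 35 mm, Ī = 7 860 417 mm⁴.
Hole 1 (subtracted): ⌀18, A = 254.47 mm², y = 35 mm, Ī = 5 153 mm⁴.
Hole 2 (subtracted): ⌀18, A = 254.47 mm², y = 35 mm, Ī = 5 153 mm⁴.
Hole 3 (subtracted): ⌀18, A = 254.47 mm², y = 35 mm, Ī = 5 153 mm⁴.
Hole 4 (subtracted): ⌀18, A = 254.47 mm², y = 35 mm, Ī = 5 153 mm⁴.
By symmetry the centroid is at mid-height, ȳ = 35 mm.
All pieces are centred on the centroidal x-axis, so I = ΣĪ (holes subtracted) = 7 839 805 mm⁴.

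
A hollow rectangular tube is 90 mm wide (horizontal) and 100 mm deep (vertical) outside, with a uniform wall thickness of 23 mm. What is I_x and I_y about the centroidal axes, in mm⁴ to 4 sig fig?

I_x ≈ 6.923 × 10⁶ mm⁴, I_y ≈ 5.692 × 10⁶ mm⁴

Decompose the section into non-overlapping parts with the origin at the bottom-left of its bounding rectangle.
Outer rectangle: 90 × 100, A = 9 000 mm², y = 50 mm, Ī = 7 500 000 mm⁴.
Inner void (subtracted): 44 × 54, A = 2 376 mm², y = 50 mm, Ī = 577 368 mm⁴.
By symmetry the centroid is at mid-height, ȳ = 50 mm.
All pieces are centred on the centroidal x-axis, so I = ΣĪ (holes subtracted) = 6 922 632 mm⁴.
Repeating about the centroidal y-axis gives I_y = 5 691 672 mm⁴.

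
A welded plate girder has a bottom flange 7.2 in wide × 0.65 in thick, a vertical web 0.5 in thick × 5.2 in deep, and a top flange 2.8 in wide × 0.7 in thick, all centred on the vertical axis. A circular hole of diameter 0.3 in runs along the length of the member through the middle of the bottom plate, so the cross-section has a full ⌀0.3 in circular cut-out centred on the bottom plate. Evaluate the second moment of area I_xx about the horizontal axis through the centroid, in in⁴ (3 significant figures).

Treat the section as a set of non-overlapping primitives; coordinates are from the bounding-box lower-left.
Bottom plate: 7.2 × 0.65, A = 4.68 in², y = 0.325 in, Ī = 0.16478 in⁴.
Web plate: 0.5 × 5.2, A = 2.6 in², y = 3.25 in, Ī = 5.8587 in⁴.
Top plate: 2.8 × 0.7, A = 1.96 in², y = 6.2 in, Ī = 0.080033 in⁴.
Hole (subtracted): ⌀0.3, A = 0.070686 in², y = 0.325 in, Ī = 0.00039761 in⁴.
Centroid: ȳ = ΣA·y / ΣA = 2.4102 in.
Transfer each piece to the horizontal axis through the centroid using Ī + A·d² with d = y − 2.4102:
  bottom plate: d = -2.0852 in → contributes +20.514 in⁴
  web plate: d = 0.83978 in → contributes +7.6923 in⁴
  top plate: d = 3.7898 in → contributes +28.23 in⁴
  hole: d = -2.0852 in → contributes −0.30775 in⁴
Total I = 56.129 in⁴.

I_xx ≈ 56.1 in⁴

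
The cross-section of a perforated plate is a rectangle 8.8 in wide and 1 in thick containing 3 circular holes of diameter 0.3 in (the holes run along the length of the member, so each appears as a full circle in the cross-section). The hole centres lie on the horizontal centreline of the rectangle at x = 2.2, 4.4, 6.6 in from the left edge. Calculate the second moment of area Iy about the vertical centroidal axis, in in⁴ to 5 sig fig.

Iy ≈ 56.104 in⁴

Decompose the section into non-overlapping parts with the origin at the bottom-left of its bounding rectangle.
Plate: 8.8 × 1, A = 8.8 in², x = 4.4 in, Ī = 56.78933 in⁴.
Hole 1 (subtracted): ⌀0.3, A = 0.07068583 in², x = 2.2 in, Ī = 0.0003976078 in⁴.
Hole 2 (subtracted): ⌀0.3, A = 0.07068583 in², x = 4.4 in, Ī = 0.0003976078 in⁴.
Hole 3 (subtracted): ⌀0.3, A = 0.07068583 in², x = 6.6 in, Ī = 0.0003976078 in⁴.
By symmetry the centroid is at mid-width, x̄ = 4.4 in.
Transfer each piece to the vertical centroidal axis using Ī + A·d² with d = x − 4.4:
  plate: d = 0 in → contributes +56.78933 in⁴
  hole 1: d = -2.2 in → contributes −0.342517 in⁴
  hole 2: d = 0 in → contributes −0.0003976078 in⁴
  hole 3: d = 2.2 in → contributes −0.342517 in⁴
Total I = 56.1039 in⁴.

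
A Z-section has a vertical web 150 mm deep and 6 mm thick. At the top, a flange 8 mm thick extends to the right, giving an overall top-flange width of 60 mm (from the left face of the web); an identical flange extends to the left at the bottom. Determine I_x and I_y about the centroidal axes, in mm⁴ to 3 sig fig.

I_x ≈ 6.05 × 10⁶ mm⁴, I_y ≈ 9.90 × 10⁵ mm⁴

Decompose the section into non-overlapping parts with the origin at the bottom-left of its bounding rectangle.
Web: 6 × 150, A = 900 mm², y = 75 mm, Ī = 1 687 500 mm⁴.
Top flange (beyond web): 54 × 8, A = 432 mm², y = 146 mm, Ī = 2 304 mm⁴.
Bottom flange (beyond web): 54 × 8, A = 432 mm², y = 4 mm, Ī = 2 304 mm⁴.
Centroid: ȳ = ΣA·y / ΣA = 75 mm.
Transfer each piece to the centroidal x-axis using Ī + A·d² with d = y − 75:
  web: d = 0 mm → contributes +1 687 500 mm⁴
  top flange (beyond web): d = 71 mm → contributes +2 180 016 mm⁴
  bottom flange (beyond web): d = -71 mm → contributes +2 180 016 mm⁴
Total I = 6 047 532 mm⁴.
For the y-axis: x̄ = 57 mm.
Repeating about the centroidal y-axis gives I_y = 990 252 mm⁴.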